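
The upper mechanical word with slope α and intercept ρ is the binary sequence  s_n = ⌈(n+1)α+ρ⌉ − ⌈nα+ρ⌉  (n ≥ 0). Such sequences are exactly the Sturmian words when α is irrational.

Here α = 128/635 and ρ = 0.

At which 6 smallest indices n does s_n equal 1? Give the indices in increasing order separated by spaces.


n=0: ⌈128/635⌉−⌈0/635⌉ = 1−0 = 1  ← one
n=1: ⌈256/635⌉−⌈128/635⌉ = 1−1 = 0
n=2: ⌈384/635⌉−⌈256/635⌉ = 1−1 = 0
n=3: ⌈512/635⌉−⌈384/635⌉ = 1−1 = 0
n=4: ⌈640/635⌉−⌈512/635⌉ = 2−1 = 1  ← one
n=5: ⌈768/635⌉−⌈640/635⌉ = 2−2 = 0
n=6: ⌈896/635⌉−⌈768/635⌉ = 2−2 = 0
n=7: ⌈1024/635⌉−⌈896/635⌉ = 2−2 = 0
n=8: ⌈1152/635⌉−⌈1024/635⌉ = 2−2 = 0
n=9: ⌈1280/635⌉−⌈1152/635⌉ = 3−2 = 1  ← one
n=10: ⌈1408/635⌉−⌈1280/635⌉ = 3−3 = 0
n=11: ⌈1536/635⌉−⌈1408/635⌉ = 3−3 = 0
n=12: ⌈1664/635⌉−⌈1536/635⌉ = 3−3 = 0
n=13: ⌈1792/635⌉−⌈1664/635⌉ = 3−3 = 0
n=14: ⌈1920/635⌉−⌈1792/635⌉ = 4−3 = 1  ← one
n=15: ⌈2048/635⌉−⌈1920/635⌉ = 4−4 = 0
n=16: ⌈2176/635⌉−⌈2048/635⌉ = 4−4 = 0
n=17: ⌈2304/635⌉−⌈2176/635⌉ = 4−4 = 0
n=18: ⌈2432/635⌉−⌈2304/635⌉ = 4−4 = 0
n=19: ⌈2560/635⌉−⌈2432/635⌉ = 5−4 = 1  ← one
n=20: ⌈2688/635⌉−⌈2560/635⌉ = 5−5 = 0
n=21: ⌈2816/635⌉−⌈2688/635⌉ = 5−5 = 0
n=22: ⌈2944/635⌉−⌈2816/635⌉ = 5−5 = 0
n=23: ⌈3072/635⌉−⌈2944/635⌉ = 5−5 = 0
n=24: ⌈3200/635⌉−⌈3072/635⌉ = 6−5 = 1  ← one
positions of the first 6 ones: 0 4 9 14 19 24

0 4 9 14 19 24


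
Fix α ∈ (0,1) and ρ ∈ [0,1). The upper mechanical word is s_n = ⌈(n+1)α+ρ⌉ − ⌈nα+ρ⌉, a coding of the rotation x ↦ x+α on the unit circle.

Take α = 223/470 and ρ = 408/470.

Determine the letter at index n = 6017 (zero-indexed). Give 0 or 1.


1

(n+1)α + ρ = (6018·223 + 408) / 470 = 1342422/470
nα + ρ     = (6017·223 + 408) / 470 = 1342199/470
⌈1342422/470⌉ = 2857,  ⌈1342199/470⌉ = 2856
s_{6017} = 2857 − 2856 = 1


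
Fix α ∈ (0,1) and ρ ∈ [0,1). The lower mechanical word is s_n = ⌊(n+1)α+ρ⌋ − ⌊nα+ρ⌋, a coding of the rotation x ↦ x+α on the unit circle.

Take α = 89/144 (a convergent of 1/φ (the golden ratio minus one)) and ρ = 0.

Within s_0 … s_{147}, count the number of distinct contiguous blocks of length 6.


t_n = ⌊(n·89)/144⌋ for n = 0 … 148:
  n=0…9: ⌊0/144⌋=0 ⌊89/144⌋=0 ⌊178/144⌋=1 ⌊267/144⌋=1 ⌊356/144⌋=2 ⌊445/144⌋=3 ⌊534/144⌋=3 ⌊623/144⌋=4 ⌊712/144⌋=4 ⌊801/144⌋=5
  n=10…19: ⌊890/144⌋=6 ⌊979/144⌋=6 ⌊1068/144⌋=7 ⌊1157/144⌋=8 ⌊1246/144⌋=8 ⌊1335/144⌋=9 ⌊1424/144⌋=9 ⌊1513/144⌋=10 ⌊1602/144⌋=11 ⌊1691/144⌋=11
  n=20…29: ⌊1780/144⌋=12 ⌊1869/144⌋=12 ⌊1958/144⌋=13 ⌊2047/144⌋=14 ⌊2136/144⌋=14 ⌊2225/144⌋=15 ⌊2314/144⌋=16 ⌊2403/144⌋=16 ⌊2492/144⌋=17 ⌊2581/144⌋=17
  n=30…39: ⌊2670/144⌋=18 ⌊2759/144⌋=19 ⌊2848/144⌋=19 ⌊2937/144⌋=20 ⌊3026/144⌋=21 ⌊3115/144⌋=21 ⌊3204/144⌋=22 ⌊3293/144⌋=22 ⌊3382/144⌋=23 ⌊3471/144⌋=24
  n=40…49: ⌊3560/144⌋=24 ⌊3649/144⌋=25 ⌊3738/144⌋=25 ⌊3827/144⌋=26 ⌊3916/144⌋=27 ⌊4005/144⌋=27 ⌊4094/144⌋=28 ⌊4183/144⌋=29 ⌊4272/144⌋=29 ⌊4361/144⌋=30
  n=50…59: ⌊4450/144⌋=30 ⌊4539/144⌋=31 ⌊4628/144⌋=32 ⌊4717/144⌋=32 ⌊4806/144⌋=33 ⌊4895/144⌋=33 ⌊4984/144⌋=34 ⌊5073/144⌋=35 ⌊5162/144⌋=35 ⌊5251/144⌋=36
  n=60…69: ⌊5340/144⌋=37 ⌊5429/144⌋=37 ⌊5518/144⌋=38 ⌊5607/144⌋=38 ⌊5696/144⌋=39 ⌊5785/144⌋=40 ⌊5874/144⌋=40 ⌊5963/144⌋=41 ⌊6052/144⌋=42 ⌊6141/144⌋=42
  n=70…79: ⌊6230/144⌋=43 ⌊6319/144⌋=43 ⌊6408/144⌋=44 ⌊6497/144⌋=45 ⌊6586/144⌋=45 ⌊6675/144⌋=46 ⌊6764/144⌋=46 ⌊6853/144⌋=47 ⌊6942/144⌋=48 ⌊7031/144⌋=48
  n=80…89: ⌊7120/144⌋=49 ⌊7209/144⌋=50 ⌊7298/144⌋=50 ⌊7387/144⌋=51 ⌊7476/144⌋=51 ⌊7565/144⌋=52 ⌊7654/144⌋=53 ⌊7743/144⌋=53 ⌊7832/144⌋=54 ⌊7921/144⌋=55
  n=90…99: ⌊8010/144⌋=55 ⌊8099/144⌋=56 ⌊8188/144⌋=56 ⌊8277/144⌋=57 ⌊8366/144⌋=58 ⌊8455/144⌋=58 ⌊8544/144⌋=59 ⌊8633/144⌋=59 ⌊8722/144⌋=60 ⌊8811/144⌋=61
  n=100…109: ⌊8900/144⌋=61 ⌊8989/144⌋=62 ⌊9078/144⌋=63 ⌊9167/144⌋=63 ⌊9256/144⌋=64 ⌊9345/144⌋=64 ⌊9434/144⌋=65 ⌊9523/144⌋=66 ⌊9612/144⌋=66 ⌊9701/144⌋=67
  n=110…119: ⌊9790/144⌋=67 ⌊9879/144⌋=68 ⌊9968/144⌋=69 ⌊10057/144⌋=69 ⌊10146/144⌋=70 ⌊10235/144⌋=71 ⌊10324/144⌋=71 ⌊10413/144⌋=72 ⌊10502/144⌋=72 ⌊10591/144⌋=73
  n=120…129: ⌊10680/144⌋=74 ⌊10769/144⌋=74 ⌊10858/144⌋=75 ⌊10947/144⌋=76 ⌊11036/144⌋=76 ⌊11125/144⌋=77 ⌊11214/144⌋=77 ⌊11303/144⌋=78 ⌊11392/144⌋=79 ⌊11481/144⌋=79
  n=130…139: ⌊11570/144⌋=80 ⌊11659/144⌋=80 ⌊11748/144⌋=81 ⌊11837/144⌋=82 ⌊11926/144⌋=82 ⌊12015/144⌋=83 ⌊12104/144⌋=84 ⌊12193/144⌋=84 ⌊12282/144⌋=85 ⌊12371/144⌋=85
  n=140…148: ⌊12460/144⌋=86 ⌊12549/144⌋=87 ⌊12638/144⌋=87 ⌊12727/144⌋=88 ⌊12816/144⌋=89 ⌊12905/144⌋=89 ⌊12994/144⌋=90 ⌊13083/144⌋=90 ⌊13172/144⌋=91
s_n = t_(n+1) − t_n for n = 0 … 147 gives
prefix = 0101101011011010110101101101011011010110101101101011010110110101101101011010110110101101101011010110110101101011011010110110101101011011010110110101
slide a length-6 window over [0..5] … [142..147] (143 windows); first occurrence of each distinct factor:
  [  0..  5] 010110
  [  1..  6] 101101
  [  2..  7] 011010
  [  3..  8] 110101
  [  4..  9] 101011
  [  7.. 12] 011011
  [  8.. 13] 110110
  (the other 136 windows repeat one of these)
distinct factors: {010110, 011010, 011011, 101011, 101101, 110101, 110110}
count = 7  (Sturmian bound for length 6 is 7)

7


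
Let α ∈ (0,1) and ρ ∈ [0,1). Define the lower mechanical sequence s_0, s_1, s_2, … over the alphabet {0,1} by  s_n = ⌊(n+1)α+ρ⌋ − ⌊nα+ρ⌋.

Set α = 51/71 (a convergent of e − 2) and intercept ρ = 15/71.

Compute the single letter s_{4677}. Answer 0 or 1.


1

(n+1)α + ρ = (4678·51 + 15) / 71 = 238593/71
nα + ρ     = (4677·51 + 15) / 71 = 238542/71
⌊238593/71⌋ = 3360,  ⌊238542/71⌋ = 3359
s_{4677} = 3360 − 3359 = 1


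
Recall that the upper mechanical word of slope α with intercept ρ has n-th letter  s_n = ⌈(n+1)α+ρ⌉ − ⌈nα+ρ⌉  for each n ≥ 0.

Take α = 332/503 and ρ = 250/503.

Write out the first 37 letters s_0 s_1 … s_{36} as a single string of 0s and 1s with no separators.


1011011011011011011011010110110110110

n=0: ⌈(1·332+250)/503⌉ − ⌈(0·332+250)/503⌉ = ⌈582/503⌉ − ⌈250/503⌉ = 2 − 1 = 1
n=1: ⌈(2·332+250)/503⌉ − ⌈(1·332+250)/503⌉ = ⌈914/503⌉ − ⌈582/503⌉ = 2 − 2 = 0
n=2: ⌈(3·332+250)/503⌉ − ⌈(2·332+250)/503⌉ = ⌈1246/503⌉ − ⌈914/503⌉ = 3 − 2 = 1
n=3: ⌈(4·332+250)/503⌉ − ⌈(3·332+250)/503⌉ = ⌈1578/503⌉ − ⌈1246/503⌉ = 4 − 3 = 1
n=4: ⌈(5·332+250)/503⌉ − ⌈(4·332+250)/503⌉ = ⌈1910/503⌉ − ⌈1578/503⌉ = 4 − 4 = 0
n=5: ⌈(6·332+250)/503⌉ − ⌈(5·332+250)/503⌉ = ⌈2242/503⌉ − ⌈1910/503⌉ = 5 − 4 = 1
n=6: ⌈(7·332+250)/503⌉ − ⌈(6·332+250)/503⌉ = ⌈2574/503⌉ − ⌈2242/503⌉ = 6 − 5 = 1
n=7: ⌈(8·332+250)/503⌉ − ⌈(7·332+250)/503⌉ = ⌈2906/503⌉ − ⌈2574/503⌉ = 6 − 6 = 0
n=8: ⌈(9·332+250)/503⌉ − ⌈(8·332+250)/503⌉ = ⌈3238/503⌉ − ⌈2906/503⌉ = 7 − 6 = 1
n=9: ⌈(10·332+250)/503⌉ − ⌈(9·332+250)/503⌉ = ⌈3570/503⌉ − ⌈3238/503⌉ = 8 − 7 = 1
n=10: ⌈(11·332+250)/503⌉ − ⌈(10·332+250)/503⌉ = ⌈3902/503⌉ − ⌈3570/503⌉ = 8 − 8 = 0
n=11: ⌈(12·332+250)/503⌉ − ⌈(11·332+250)/503⌉ = ⌈4234/503⌉ − ⌈3902/503⌉ = 9 − 8 = 1
n=12: ⌈(13·332+250)/503⌉ − ⌈(12·332+250)/503⌉ = ⌈4566/503⌉ − ⌈4234/503⌉ = 10 − 9 = 1
n=13: ⌈(14·332+250)/503⌉ − ⌈(13·332+250)/503⌉ = ⌈4898/503⌉ − ⌈4566/503⌉ = 10 − 10 = 0
n=14: ⌈(15·332+250)/503⌉ − ⌈(14·332+250)/503⌉ = ⌈5230/503⌉ − ⌈4898/503⌉ = 11 − 10 = 1
n=15: ⌈(16·332+250)/503⌉ − ⌈(15·332+250)/503⌉ = ⌈5562/503⌉ − ⌈5230/503⌉ = 12 − 11 = 1
n=16: ⌈(17·332+250)/503⌉ − ⌈(16·332+250)/503⌉ = ⌈5894/503⌉ − ⌈5562/503⌉ = 12 − 12 = 0
n=17: ⌈(18·332+250)/503⌉ − ⌈(17·332+250)/503⌉ = ⌈6226/503⌉ − ⌈5894/503⌉ = 13 − 12 = 1
n=18: ⌈(19·332+250)/503⌉ − ⌈(18·332+250)/503⌉ = ⌈6558/503⌉ − ⌈6226/503⌉ = 14 − 13 = 1
n=19: ⌈(20·332+250)/503⌉ − ⌈(19·332+250)/503⌉ = ⌈6890/503⌉ − ⌈6558/503⌉ = 14 − 14 = 0
n=20: ⌈(21·332+250)/503⌉ − ⌈(20·332+250)/503⌉ = ⌈7222/503⌉ − ⌈6890/503⌉ = 15 − 14 = 1
n=21: ⌈(22·332+250)/503⌉ − ⌈(21·332+250)/503⌉ = ⌈7554/503⌉ − ⌈7222/503⌉ = 16 − 15 = 1
n=22: ⌈(23·332+250)/503⌉ − ⌈(22·332+250)/503⌉ = ⌈7886/503⌉ − ⌈7554/503⌉ = 16 − 16 = 0
n=23: ⌈(24·332+250)/503⌉ − ⌈(23·332+250)/503⌉ = ⌈8218/503⌉ − ⌈7886/503⌉ = 17 − 16 = 1
n=24: ⌈(25·332+250)/503⌉ − ⌈(24·332+250)/503⌉ = ⌈8550/503⌉ − ⌈8218/503⌉ = 17 − 17 = 0
n=25: ⌈(26·332+250)/503⌉ − ⌈(25·332+250)/503⌉ = ⌈8882/503⌉ − ⌈8550/503⌉ = 18 − 17 = 1
n=26: ⌈(27·332+250)/503⌉ − ⌈(26·332+250)/503⌉ = ⌈9214/503⌉ − ⌈8882/503⌉ = 19 − 18 = 1
n=27: ⌈(28·332+250)/503⌉ − ⌈(27·332+250)/503⌉ = ⌈9546/503⌉ − ⌈9214/503⌉ = 19 − 19 = 0
n=28: ⌈(29·332+250)/503⌉ − ⌈(28·332+250)/503⌉ = ⌈9878/503⌉ − ⌈9546/503⌉ = 20 − 19 = 1
n=29: ⌈(30·332+250)/503⌉ − ⌈(29·332+250)/503⌉ = ⌈10210/503⌉ − ⌈9878/503⌉ = 21 − 20 = 1
n=30: ⌈(31·332+250)/503⌉ − ⌈(30·332+250)/503⌉ = ⌈10542/503⌉ − ⌈10210/503⌉ = 21 − 21 = 0
n=31: ⌈(32·332+250)/503⌉ − ⌈(31·332+250)/503⌉ = ⌈10874/503⌉ − ⌈10542/503⌉ = 22 − 21 = 1
n=32: ⌈(33·332+250)/503⌉ − ⌈(32·332+250)/503⌉ = ⌈11206/503⌉ − ⌈10874/503⌉ = 23 − 22 = 1
n=33: ⌈(34·332+250)/503⌉ − ⌈(33·332+250)/503⌉ = ⌈11538/503⌉ − ⌈11206/503⌉ = 23 − 23 = 0
n=34: ⌈(35·332+250)/503⌉ − ⌈(34·332+250)/503⌉ = ⌈11870/503⌉ − ⌈11538/503⌉ = 24 − 23 = 1
n=35: ⌈(36·332+250)/503⌉ − ⌈(35·332+250)/503⌉ = ⌈12202/503⌉ − ⌈11870/503⌉ = 25 − 24 = 1
n=36: ⌈(37·332+250)/503⌉ − ⌈(36·332+250)/503⌉ = ⌈12534/503⌉ − ⌈12202/503⌉ = 25 − 25 = 0


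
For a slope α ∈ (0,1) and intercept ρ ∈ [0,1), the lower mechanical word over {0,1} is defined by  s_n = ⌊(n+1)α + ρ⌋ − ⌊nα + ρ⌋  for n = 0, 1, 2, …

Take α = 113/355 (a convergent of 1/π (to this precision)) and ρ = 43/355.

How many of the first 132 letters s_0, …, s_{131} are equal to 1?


#1s = Σ_{n=0}^{131} s_n = Σ_{n=0}^{131} (⌊(n+1)α+ρ⌋ − ⌊nα+ρ⌋)
the sum telescopes: every ⌊nα+ρ⌋ with 0 < n < 132 appears once with + and once with −, leaving ⌊132α+ρ⌋ − ⌊0·α+ρ⌋
132α + ρ = (132·113 + 43) / 355 = 14959/355
ρ = 43/355
⌊14959/355⌋ = 42,  ⌊43/355⌋ = 0
#1s = 42 − 0 = 42

42


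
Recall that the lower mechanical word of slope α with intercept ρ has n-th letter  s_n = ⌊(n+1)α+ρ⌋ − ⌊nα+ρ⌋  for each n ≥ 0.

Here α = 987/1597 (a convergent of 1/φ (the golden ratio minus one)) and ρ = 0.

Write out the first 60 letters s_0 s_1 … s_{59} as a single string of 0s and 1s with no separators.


n=0: ⌊(1·987)/1597⌋ − ⌊(0·987)/1597⌋ = ⌊987/1597⌋ − ⌊0/1597⌋ = 0 − 0 = 0
n=1: ⌊(2·987)/1597⌋ − ⌊(1·987)/1597⌋ = ⌊1974/1597⌋ − ⌊987/1597⌋ = 1 − 0 = 1
n=2: ⌊(3·987)/1597⌋ − ⌊(2·987)/1597⌋ = ⌊2961/1597⌋ − ⌊1974/1597⌋ = 1 − 1 = 0
n=3: ⌊(4·987)/1597⌋ − ⌊(3·987)/1597⌋ = ⌊3948/1597⌋ − ⌊2961/1597⌋ = 2 − 1 = 1
n=4: ⌊(5·987)/1597⌋ − ⌊(4·987)/1597⌋ = ⌊4935/1597⌋ − ⌊3948/1597⌋ = 3 − 2 = 1
n=5: ⌊(6·987)/1597⌋ − ⌊(5·987)/1597⌋ = ⌊5922/1597⌋ − ⌊4935/1597⌋ = 3 − 3 = 0
n=6: ⌊(7·987)/1597⌋ − ⌊(6·987)/1597⌋ = ⌊6909/1597⌋ − ⌊5922/1597⌋ = 4 − 3 = 1
n=7: ⌊(8·987)/1597⌋ − ⌊(7·987)/1597⌋ = ⌊7896/1597⌋ − ⌊6909/1597⌋ = 4 − 4 = 0
n=8: ⌊(9·987)/1597⌋ − ⌊(8·987)/1597⌋ = ⌊8883/1597⌋ − ⌊7896/1597⌋ = 5 − 4 = 1
n=9: ⌊(10·987)/1597⌋ − ⌊(9·987)/1597⌋ = ⌊9870/1597⌋ − ⌊8883/1597⌋ = 6 − 5 = 1
n=10: ⌊(11·987)/1597⌋ − ⌊(10·987)/1597⌋ = ⌊10857/1597⌋ − ⌊9870/1597⌋ = 6 − 6 = 0
n=11: ⌊(12·987)/1597⌋ − ⌊(11·987)/1597⌋ = ⌊11844/1597⌋ − ⌊10857/1597⌋ = 7 − 6 = 1
n=12: ⌊(13·987)/1597⌋ − ⌊(12·987)/1597⌋ = ⌊12831/1597⌋ − ⌊11844/1597⌋ = 8 − 7 = 1
n=13: ⌊(14·987)/1597⌋ − ⌊(13·987)/1597⌋ = ⌊13818/1597⌋ − ⌊12831/1597⌋ = 8 − 8 = 0
n=14: ⌊(15·987)/1597⌋ − ⌊(14·987)/1597⌋ = ⌊14805/1597⌋ − ⌊13818/1597⌋ = 9 − 8 = 1
n=15: ⌊(16·987)/1597⌋ − ⌊(15·987)/1597⌋ = ⌊15792/1597⌋ − ⌊14805/1597⌋ = 9 − 9 = 0
n=16: ⌊(17·987)/1597⌋ − ⌊(16·987)/1597⌋ = ⌊16779/1597⌋ − ⌊15792/1597⌋ = 10 − 9 = 1
n=17: ⌊(18·987)/1597⌋ − ⌊(17·987)/1597⌋ = ⌊17766/1597⌋ − ⌊16779/1597⌋ = 11 − 10 = 1
n=18: ⌊(19·987)/1597⌋ − ⌊(18·987)/1597⌋ = ⌊18753/1597⌋ − ⌊17766/1597⌋ = 11 − 11 = 0
n=19: ⌊(20·987)/1597⌋ − ⌊(19·987)/1597⌋ = ⌊19740/1597⌋ − ⌊18753/1597⌋ = 12 − 11 = 1
n=20: ⌊(21·987)/1597⌋ − ⌊(20·987)/1597⌋ = ⌊20727/1597⌋ − ⌊19740/1597⌋ = 12 − 12 = 0
n=21: ⌊(22·987)/1597⌋ − ⌊(21·987)/1597⌋ = ⌊21714/1597⌋ − ⌊20727/1597⌋ = 13 − 12 = 1
n=22: ⌊(23·987)/1597⌋ − ⌊(22·987)/1597⌋ = ⌊22701/1597⌋ − ⌊21714/1597⌋ = 14 − 13 = 1
n=23: ⌊(24·987)/1597⌋ − ⌊(23·987)/1597⌋ = ⌊23688/1597⌋ − ⌊22701/1597⌋ = 14 − 14 = 0
n=24: ⌊(25·987)/1597⌋ − ⌊(24·987)/1597⌋ = ⌊24675/1597⌋ − ⌊23688/1597⌋ = 15 − 14 = 1
n=25: ⌊(26·987)/1597⌋ − ⌊(25·987)/1597⌋ = ⌊25662/1597⌋ − ⌊24675/1597⌋ = 16 − 15 = 1
n=26: ⌊(27·987)/1597⌋ − ⌊(26·987)/1597⌋ = ⌊26649/1597⌋ − ⌊25662/1597⌋ = 16 − 16 = 0
n=27: ⌊(28·987)/1597⌋ − ⌊(27·987)/1597⌋ = ⌊27636/1597⌋ − ⌊26649/1597⌋ = 17 − 16 = 1
n=28: ⌊(29·987)/1597⌋ − ⌊(28·987)/1597⌋ = ⌊28623/1597⌋ − ⌊27636/1597⌋ = 17 − 17 = 0
n=29: ⌊(30·987)/1597⌋ − ⌊(29·987)/1597⌋ = ⌊29610/1597⌋ − ⌊28623/1597⌋ = 18 − 17 = 1
n=30: ⌊(31·987)/1597⌋ − ⌊(30·987)/1597⌋ = ⌊30597/1597⌋ − ⌊29610/1597⌋ = 19 − 18 = 1
n=31: ⌊(32·987)/1597⌋ − ⌊(31·987)/1597⌋ = ⌊31584/1597⌋ − ⌊30597/1597⌋ = 19 − 19 = 0
n=32: ⌊(33·987)/1597⌋ − ⌊(32·987)/1597⌋ = ⌊32571/1597⌋ − ⌊31584/1597⌋ = 20 − 19 = 1
n=33: ⌊(34·987)/1597⌋ − ⌊(33·987)/1597⌋ = ⌊33558/1597⌋ − ⌊32571/1597⌋ = 21 − 20 = 1
n=34: ⌊(35·987)/1597⌋ − ⌊(34·987)/1597⌋ = ⌊34545/1597⌋ − ⌊33558/1597⌋ = 21 − 21 = 0
n=35: ⌊(36·987)/1597⌋ − ⌊(35·987)/1597⌋ = ⌊35532/1597⌋ − ⌊34545/1597⌋ = 22 − 21 = 1
n=36: ⌊(37·987)/1597⌋ − ⌊(36·987)/1597⌋ = ⌊36519/1597⌋ − ⌊35532/1597⌋ = 22 − 22 = 0
n=37: ⌊(38·987)/1597⌋ − ⌊(37·987)/1597⌋ = ⌊37506/1597⌋ − ⌊36519/1597⌋ = 23 − 22 = 1
n=38: ⌊(39·987)/1597⌋ − ⌊(38·987)/1597⌋ = ⌊38493/1597⌋ − ⌊37506/1597⌋ = 24 − 23 = 1
n=39: ⌊(40·987)/1597⌋ − ⌊(39·987)/1597⌋ = ⌊39480/1597⌋ − ⌊38493/1597⌋ = 24 − 24 = 0
n=40: ⌊(41·987)/1597⌋ − ⌊(40·987)/1597⌋ = ⌊40467/1597⌋ − ⌊39480/1597⌋ = 25 − 24 = 1
n=41: ⌊(42·987)/1597⌋ − ⌊(41·987)/1597⌋ = ⌊41454/1597⌋ − ⌊40467/1597⌋ = 25 − 25 = 0
n=42: ⌊(43·987)/1597⌋ − ⌊(42·987)/1597⌋ = ⌊42441/1597⌋ − ⌊41454/1597⌋ = 26 − 25 = 1
n=43: ⌊(44·987)/1597⌋ − ⌊(43·987)/1597⌋ = ⌊43428/1597⌋ − ⌊42441/1597⌋ = 27 − 26 = 1
n=44: ⌊(45·987)/1597⌋ − ⌊(44·987)/1597⌋ = ⌊44415/1597⌋ − ⌊43428/1597⌋ = 27 − 27 = 0
n=45: ⌊(46·987)/1597⌋ − ⌊(45·987)/1597⌋ = ⌊45402/1597⌋ − ⌊44415/1597⌋ = 28 − 27 = 1
n=46: ⌊(47·987)/1597⌋ − ⌊(46·987)/1597⌋ = ⌊46389/1597⌋ − ⌊45402/1597⌋ = 29 − 28 = 1
n=47: ⌊(48·987)/1597⌋ − ⌊(47·987)/1597⌋ = ⌊47376/1597⌋ − ⌊46389/1597⌋ = 29 − 29 = 0
n=48: ⌊(49·987)/1597⌋ − ⌊(48·987)/1597⌋ = ⌊48363/1597⌋ − ⌊47376/1597⌋ = 30 − 29 = 1
n=49: ⌊(50·987)/1597⌋ − ⌊(49·987)/1597⌋ = ⌊49350/1597⌋ − ⌊48363/1597⌋ = 30 − 30 = 0
n=50: ⌊(51·987)/1597⌋ − ⌊(50·987)/1597⌋ = ⌊50337/1597⌋ − ⌊49350/1597⌋ = 31 − 30 = 1
n=51: ⌊(52·987)/1597⌋ − ⌊(51·987)/1597⌋ = ⌊51324/1597⌋ − ⌊50337/1597⌋ = 32 − 31 = 1
n=52: ⌊(53·987)/1597⌋ − ⌊(52·987)/1597⌋ = ⌊52311/1597⌋ − ⌊51324/1597⌋ = 32 − 32 = 0
n=53: ⌊(54·987)/1597⌋ − ⌊(53·987)/1597⌋ = ⌊53298/1597⌋ − ⌊52311/1597⌋ = 33 − 32 = 1
n=54: ⌊(55·987)/1597⌋ − ⌊(54·987)/1597⌋ = ⌊54285/1597⌋ − ⌊53298/1597⌋ = 33 − 33 = 0
n=55: ⌊(56·987)/1597⌋ − ⌊(55·987)/1597⌋ = ⌊55272/1597⌋ − ⌊54285/1597⌋ = 34 − 33 = 1
n=56: ⌊(57·987)/1597⌋ − ⌊(56·987)/1597⌋ = ⌊56259/1597⌋ − ⌊55272/1597⌋ = 35 − 34 = 1
n=57: ⌊(58·987)/1597⌋ − ⌊(57·987)/1597⌋ = ⌊57246/1597⌋ − ⌊56259/1597⌋ = 35 − 35 = 0
n=58: ⌊(59·987)/1597⌋ − ⌊(58·987)/1597⌋ = ⌊58233/1597⌋ − ⌊57246/1597⌋ = 36 − 35 = 1
n=59: ⌊(60·987)/1597⌋ − ⌊(59·987)/1597⌋ = ⌊59220/1597⌋ − ⌊58233/1597⌋ = 37 − 36 = 1

010110101101101011010110110101101101011010110110101101011011


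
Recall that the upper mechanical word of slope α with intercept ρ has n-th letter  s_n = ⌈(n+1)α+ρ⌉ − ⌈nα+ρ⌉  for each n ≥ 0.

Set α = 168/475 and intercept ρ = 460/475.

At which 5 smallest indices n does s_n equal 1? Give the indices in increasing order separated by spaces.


n=0: ⌈628/475⌉−⌈460/475⌉ = 2−1 = 1  ← one
n=1: ⌈796/475⌉−⌈628/475⌉ = 2−2 = 0
n=2: ⌈964/475⌉−⌈796/475⌉ = 3−2 = 1  ← one
n=3: ⌈1132/475⌉−⌈964/475⌉ = 3−3 = 0
n=4: ⌈1300/475⌉−⌈1132/475⌉ = 3−3 = 0
n=5: ⌈1468/475⌉−⌈1300/475⌉ = 4−3 = 1  ← one
n=6: ⌈1636/475⌉−⌈1468/475⌉ = 4−4 = 0
n=7: ⌈1804/475⌉−⌈1636/475⌉ = 4−4 = 0
n=8: ⌈1972/475⌉−⌈1804/475⌉ = 5−4 = 1  ← one
n=9: ⌈2140/475⌉−⌈1972/475⌉ = 5−5 = 0
n=10: ⌈2308/475⌉−⌈2140/475⌉ = 5−5 = 0
n=11: ⌈2476/475⌉−⌈2308/475⌉ = 6−5 = 1  ← one
positions of the first 5 ones: 0 2 5 8 11

0 2 5 8 11


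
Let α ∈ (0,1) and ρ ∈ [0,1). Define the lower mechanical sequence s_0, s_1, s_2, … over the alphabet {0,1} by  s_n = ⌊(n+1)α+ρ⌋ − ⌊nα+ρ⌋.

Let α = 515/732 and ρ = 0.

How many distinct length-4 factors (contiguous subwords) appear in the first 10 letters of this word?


4

t_n = ⌊(n·515)/732⌋ for n = 0 … 10:
  n=0…9: ⌊0/732⌋=0 ⌊515/732⌋=0 ⌊1030/732⌋=1 ⌊1545/732⌋=2 ⌊2060/732⌋=2 ⌊2575/732⌋=3 ⌊3090/732⌋=4 ⌊3605/732⌋=4 ⌊4120/732⌋=5 ⌊4635/732⌋=6
  n=10: ⌊5150/732⌋=7
s_n = t_(n+1) − t_n for n = 0 … 9 gives
prefix = 0110110111
slide a length-4 window over [0..3] … [6..9] (7 windows); first occurrence of each distinct factor:
  [  0..  3] 0110
  [  1..  4] 1101
  [  2..  5] 1011
  [  6..  9] 0111
  (the other 3 windows repeat one of these)
distinct factors: {0110, 0111, 1011, 1101}
count = 4  (Sturmian bound for length 4 is 5)


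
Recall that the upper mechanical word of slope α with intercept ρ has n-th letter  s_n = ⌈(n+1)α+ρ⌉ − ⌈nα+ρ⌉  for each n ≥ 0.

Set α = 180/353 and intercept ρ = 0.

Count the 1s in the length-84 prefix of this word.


#1s = Σ_{n=0}^{83} s_n = Σ_{n=0}^{83} (⌈(n+1)α+ρ⌉ − ⌈nα+ρ⌉)
the sum telescopes: every ⌈nα+ρ⌉ with 0 < n < 84 appears once with + and once with −, leaving ⌈84α+ρ⌉ − ⌈0·α+ρ⌉
84α + ρ = (84·180) / 353 = 15120/353
ρ = 0/353
⌈15120/353⌉ = 43,  ⌈0/353⌉ = 0
#1s = 43 − 0 = 43

43


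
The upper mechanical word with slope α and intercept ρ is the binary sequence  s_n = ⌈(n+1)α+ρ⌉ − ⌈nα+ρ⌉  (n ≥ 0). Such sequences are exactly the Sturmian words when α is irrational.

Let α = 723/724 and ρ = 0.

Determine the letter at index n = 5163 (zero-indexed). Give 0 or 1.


(n+1)α + ρ = (5164·723) / 724 = 3733572/724
nα + ρ     = (5163·723) / 724 = 3732849/724
⌈3733572/724⌉ = 5157,  ⌈3732849/724⌉ = 5156
s_{5163} = 5157 − 5156 = 1

1


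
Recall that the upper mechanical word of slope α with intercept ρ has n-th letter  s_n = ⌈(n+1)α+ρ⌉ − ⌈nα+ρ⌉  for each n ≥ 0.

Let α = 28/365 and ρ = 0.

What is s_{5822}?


0

(n+1)α + ρ = (5823·28) / 365 = 163044/365
nα + ρ     = (5822·28) / 365 = 163016/365
⌈163044/365⌉ = 447,  ⌈163016/365⌉ = 447
s_{5822} = 447 − 447 = 0


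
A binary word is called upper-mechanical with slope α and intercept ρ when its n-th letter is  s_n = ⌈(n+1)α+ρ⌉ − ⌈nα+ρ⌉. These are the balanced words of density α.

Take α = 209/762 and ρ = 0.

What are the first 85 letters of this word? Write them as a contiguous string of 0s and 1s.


n=0: ⌈(1·209)/762⌉ − ⌈(0·209)/762⌉ = ⌈209/762⌉ − ⌈0/762⌉ = 1 − 0 = 1
n=1: ⌈(2·209)/762⌉ − ⌈(1·209)/762⌉ = ⌈418/762⌉ − ⌈209/762⌉ = 1 − 1 = 0
n=2: ⌈(3·209)/762⌉ − ⌈(2·209)/762⌉ = ⌈627/762⌉ − ⌈418/762⌉ = 1 − 1 = 0
n=3: ⌈(4·209)/762⌉ − ⌈(3·209)/762⌉ = ⌈836/762⌉ − ⌈627/762⌉ = 2 − 1 = 1
n=4: ⌈(5·209)/762⌉ − ⌈(4·209)/762⌉ = ⌈1045/762⌉ − ⌈836/762⌉ = 2 − 2 = 0
n=5: ⌈(6·209)/762⌉ − ⌈(5·209)/762⌉ = ⌈1254/762⌉ − ⌈1045/762⌉ = 2 − 2 = 0
n=6: ⌈(7·209)/762⌉ − ⌈(6·209)/762⌉ = ⌈1463/762⌉ − ⌈1254/762⌉ = 2 − 2 = 0
n=7: ⌈(8·209)/762⌉ − ⌈(7·209)/762⌉ = ⌈1672/762⌉ − ⌈1463/762⌉ = 3 − 2 = 1
n=8: ⌈(9·209)/762⌉ − ⌈(8·209)/762⌉ = ⌈1881/762⌉ − ⌈1672/762⌉ = 3 − 3 = 0
n=9: ⌈(10·209)/762⌉ − ⌈(9·209)/762⌉ = ⌈2090/762⌉ − ⌈1881/762⌉ = 3 − 3 = 0
n=10: ⌈(11·209)/762⌉ − ⌈(10·209)/762⌉ = ⌈2299/762⌉ − ⌈2090/762⌉ = 4 − 3 = 1
n=11: ⌈(12·209)/762⌉ − ⌈(11·209)/762⌉ = ⌈2508/762⌉ − ⌈2299/762⌉ = 4 − 4 = 0
n=12: ⌈(13·209)/762⌉ − ⌈(12·209)/762⌉ = ⌈2717/762⌉ − ⌈2508/762⌉ = 4 − 4 = 0
n=13: ⌈(14·209)/762⌉ − ⌈(13·209)/762⌉ = ⌈2926/762⌉ − ⌈2717/762⌉ = 4 − 4 = 0
n=14: ⌈(15·209)/762⌉ − ⌈(14·209)/762⌉ = ⌈3135/762⌉ − ⌈2926/762⌉ = 5 − 4 = 1
n=15: ⌈(16·209)/762⌉ − ⌈(15·209)/762⌉ = ⌈3344/762⌉ − ⌈3135/762⌉ = 5 − 5 = 0
n=16: ⌈(17·209)/762⌉ − ⌈(16·209)/762⌉ = ⌈3553/762⌉ − ⌈3344/762⌉ = 5 − 5 = 0
n=17: ⌈(18·209)/762⌉ − ⌈(17·209)/762⌉ = ⌈3762/762⌉ − ⌈3553/762⌉ = 5 − 5 = 0
n=18: ⌈(19·209)/762⌉ − ⌈(18·209)/762⌉ = ⌈3971/762⌉ − ⌈3762/762⌉ = 6 − 5 = 1
n=19: ⌈(20·209)/762⌉ − ⌈(19·209)/762⌉ = ⌈4180/762⌉ − ⌈3971/762⌉ = 6 − 6 = 0
n=20: ⌈(21·209)/762⌉ − ⌈(20·209)/762⌉ = ⌈4389/762⌉ − ⌈4180/762⌉ = 6 − 6 = 0
n=21: ⌈(22·209)/762⌉ − ⌈(21·209)/762⌉ = ⌈4598/762⌉ − ⌈4389/762⌉ = 7 − 6 = 1
n=22: ⌈(23·209)/762⌉ − ⌈(22·209)/762⌉ = ⌈4807/762⌉ − ⌈4598/762⌉ = 7 − 7 = 0
n=23: ⌈(24·209)/762⌉ − ⌈(23·209)/762⌉ = ⌈5016/762⌉ − ⌈4807/762⌉ = 7 − 7 = 0
n=24: ⌈(25·209)/762⌉ − ⌈(24·209)/762⌉ = ⌈5225/762⌉ − ⌈5016/762⌉ = 7 − 7 = 0
n=25: ⌈(26·209)/762⌉ − ⌈(25·209)/762⌉ = ⌈5434/762⌉ − ⌈5225/762⌉ = 8 − 7 = 1
n=26: ⌈(27·209)/762⌉ − ⌈(26·209)/762⌉ = ⌈5643/762⌉ − ⌈5434/762⌉ = 8 − 8 = 0
n=27: ⌈(28·209)/762⌉ − ⌈(27·209)/762⌉ = ⌈5852/762⌉ − ⌈5643/762⌉ = 8 − 8 = 0
n=28: ⌈(29·209)/762⌉ − ⌈(28·209)/762⌉ = ⌈6061/762⌉ − ⌈5852/762⌉ = 8 − 8 = 0
n=29: ⌈(30·209)/762⌉ − ⌈(29·209)/762⌉ = ⌈6270/762⌉ − ⌈6061/762⌉ = 9 − 8 = 1
n=30: ⌈(31·209)/762⌉ − ⌈(30·209)/762⌉ = ⌈6479/762⌉ − ⌈6270/762⌉ = 9 − 9 = 0
n=31: ⌈(32·209)/762⌉ − ⌈(31·209)/762⌉ = ⌈6688/762⌉ − ⌈6479/762⌉ = 9 − 9 = 0
n=32: ⌈(33·209)/762⌉ − ⌈(32·209)/762⌉ = ⌈6897/762⌉ − ⌈6688/762⌉ = 10 − 9 = 1
n=33: ⌈(34·209)/762⌉ − ⌈(33·209)/762⌉ = ⌈7106/762⌉ − ⌈6897/762⌉ = 10 − 10 = 0
n=34: ⌈(35·209)/762⌉ − ⌈(34·209)/762⌉ = ⌈7315/762⌉ − ⌈7106/762⌉ = 10 − 10 = 0
n=35: ⌈(36·209)/762⌉ − ⌈(35·209)/762⌉ = ⌈7524/762⌉ − ⌈7315/762⌉ = 10 − 10 = 0
n=36: ⌈(37·209)/762⌉ − ⌈(36·209)/762⌉ = ⌈7733/762⌉ − ⌈7524/762⌉ = 11 − 10 = 1
n=37: ⌈(38·209)/762⌉ − ⌈(37·209)/762⌉ = ⌈7942/762⌉ − ⌈7733/762⌉ = 11 − 11 = 0
n=38: ⌈(39·209)/762⌉ − ⌈(38·209)/762⌉ = ⌈8151/762⌉ − ⌈7942/762⌉ = 11 − 11 = 0
n=39: ⌈(40·209)/762⌉ − ⌈(39·209)/762⌉ = ⌈8360/762⌉ − ⌈8151/762⌉ = 11 − 11 = 0
n=40: ⌈(41·209)/762⌉ − ⌈(40·209)/762⌉ = ⌈8569/762⌉ − ⌈8360/762⌉ = 12 − 11 = 1
n=41: ⌈(42·209)/762⌉ − ⌈(41·209)/762⌉ = ⌈8778/762⌉ − ⌈8569/762⌉ = 12 − 12 = 0
n=42: ⌈(43·209)/762⌉ − ⌈(42·209)/762⌉ = ⌈8987/762⌉ − ⌈8778/762⌉ = 12 − 12 = 0
n=43: ⌈(44·209)/762⌉ − ⌈(43·209)/762⌉ = ⌈9196/762⌉ − ⌈8987/762⌉ = 13 − 12 = 1
n=44: ⌈(45·209)/762⌉ − ⌈(44·209)/762⌉ = ⌈9405/762⌉ − ⌈9196/762⌉ = 13 − 13 = 0
n=45: ⌈(46·209)/762⌉ − ⌈(45·209)/762⌉ = ⌈9614/762⌉ − ⌈9405/762⌉ = 13 − 13 = 0
n=46: ⌈(47·209)/762⌉ − ⌈(46·209)/762⌉ = ⌈9823/762⌉ − ⌈9614/762⌉ = 13 − 13 = 0
n=47: ⌈(48·209)/762⌉ − ⌈(47·209)/762⌉ = ⌈10032/762⌉ − ⌈9823/762⌉ = 14 − 13 = 1
n=48: ⌈(49·209)/762⌉ − ⌈(48·209)/762⌉ = ⌈10241/762⌉ − ⌈10032/762⌉ = 14 − 14 = 0
n=49: ⌈(50·209)/762⌉ − ⌈(49·209)/762⌉ = ⌈10450/762⌉ − ⌈10241/762⌉ = 14 − 14 = 0
n=50: ⌈(51·209)/762⌉ − ⌈(50·209)/762⌉ = ⌈10659/762⌉ − ⌈10450/762⌉ = 14 − 14 = 0
n=51: ⌈(52·209)/762⌉ − ⌈(51·209)/762⌉ = ⌈10868/762⌉ − ⌈10659/762⌉ = 15 − 14 = 1
n=52: ⌈(53·209)/762⌉ − ⌈(52·209)/762⌉ = ⌈11077/762⌉ − ⌈10868/762⌉ = 15 − 15 = 0
n=53: ⌈(54·209)/762⌉ − ⌈(53·209)/762⌉ = ⌈11286/762⌉ − ⌈11077/762⌉ = 15 − 15 = 0
n=54: ⌈(55·209)/762⌉ − ⌈(54·209)/762⌉ = ⌈11495/762⌉ − ⌈11286/762⌉ = 16 − 15 = 1
n=55: ⌈(56·209)/762⌉ − ⌈(55·209)/762⌉ = ⌈11704/762⌉ − ⌈11495/762⌉ = 16 − 16 = 0
n=56: ⌈(57·209)/762⌉ − ⌈(56·209)/762⌉ = ⌈11913/762⌉ − ⌈11704/762⌉ = 16 − 16 = 0
n=57: ⌈(58·209)/762⌉ − ⌈(57·209)/762⌉ = ⌈12122/762⌉ − ⌈11913/762⌉ = 16 − 16 = 0
n=58: ⌈(59·209)/762⌉ − ⌈(58·209)/762⌉ = ⌈12331/762⌉ − ⌈12122/762⌉ = 17 − 16 = 1
n=59: ⌈(60·209)/762⌉ − ⌈(59·209)/762⌉ = ⌈12540/762⌉ − ⌈12331/762⌉ = 17 − 17 = 0
n=60: ⌈(61·209)/762⌉ − ⌈(60·209)/762⌉ = ⌈12749/762⌉ − ⌈12540/762⌉ = 17 − 17 = 0
n=61: ⌈(62·209)/762⌉ − ⌈(61·209)/762⌉ = ⌈12958/762⌉ − ⌈12749/762⌉ = 18 − 17 = 1
n=62: ⌈(63·209)/762⌉ − ⌈(62·209)/762⌉ = ⌈13167/762⌉ − ⌈12958/762⌉ = 18 − 18 = 0
n=63: ⌈(64·209)/762⌉ − ⌈(63·209)/762⌉ = ⌈13376/762⌉ − ⌈13167/762⌉ = 18 − 18 = 0
n=64: ⌈(65·209)/762⌉ − ⌈(64·209)/762⌉ = ⌈13585/762⌉ − ⌈13376/762⌉ = 18 − 18 = 0
n=65: ⌈(66·209)/762⌉ − ⌈(65·209)/762⌉ = ⌈13794/762⌉ − ⌈13585/762⌉ = 19 − 18 = 1
n=66: ⌈(67·209)/762⌉ − ⌈(66·209)/762⌉ = ⌈14003/762⌉ − ⌈13794/762⌉ = 19 − 19 = 0
n=67: ⌈(68·209)/762⌉ − ⌈(67·209)/762⌉ = ⌈14212/762⌉ − ⌈14003/762⌉ = 19 − 19 = 0
n=68: ⌈(69·209)/762⌉ − ⌈(68·209)/762⌉ = ⌈14421/762⌉ − ⌈14212/762⌉ = 19 − 19 = 0
n=69: ⌈(70·209)/762⌉ − ⌈(69·209)/762⌉ = ⌈14630/762⌉ − ⌈14421/762⌉ = 20 − 19 = 1
n=70: ⌈(71·209)/762⌉ − ⌈(70·209)/762⌉ = ⌈14839/762⌉ − ⌈14630/762⌉ = 20 − 20 = 0
n=71: ⌈(72·209)/762⌉ − ⌈(71·209)/762⌉ = ⌈15048/762⌉ − ⌈14839/762⌉ = 20 − 20 = 0
n=72: ⌈(73·209)/762⌉ − ⌈(72·209)/762⌉ = ⌈15257/762⌉ − ⌈15048/762⌉ = 21 − 20 = 1
n=73: ⌈(74·209)/762⌉ − ⌈(73·209)/762⌉ = ⌈15466/762⌉ − ⌈15257/762⌉ = 21 − 21 = 0
n=74: ⌈(75·209)/762⌉ − ⌈(74·209)/762⌉ = ⌈15675/762⌉ − ⌈15466/762⌉ = 21 − 21 = 0
n=75: ⌈(76·209)/762⌉ − ⌈(75·209)/762⌉ = ⌈15884/762⌉ − ⌈15675/762⌉ = 21 − 21 = 0
n=76: ⌈(77·209)/762⌉ − ⌈(76·209)/762⌉ = ⌈16093/762⌉ − ⌈15884/762⌉ = 22 − 21 = 1
n=77: ⌈(78·209)/762⌉ − ⌈(77·209)/762⌉ = ⌈16302/762⌉ − ⌈16093/762⌉ = 22 − 22 = 0
n=78: ⌈(79·209)/762⌉ − ⌈(78·209)/762⌉ = ⌈16511/762⌉ − ⌈16302/762⌉ = 22 − 22 = 0
n=79: ⌈(80·209)/762⌉ − ⌈(79·209)/762⌉ = ⌈16720/762⌉ − ⌈16511/762⌉ = 22 − 22 = 0
n=80: ⌈(81·209)/762⌉ − ⌈(80·209)/762⌉ = ⌈16929/762⌉ − ⌈16720/762⌉ = 23 − 22 = 1
n=81: ⌈(82·209)/762⌉ − ⌈(81·209)/762⌉ = ⌈17138/762⌉ − ⌈16929/762⌉ = 23 − 23 = 0
n=82: ⌈(83·209)/762⌉ − ⌈(82·209)/762⌉ = ⌈17347/762⌉ − ⌈17138/762⌉ = 23 − 23 = 0
n=83: ⌈(84·209)/762⌉ − ⌈(83·209)/762⌉ = ⌈17556/762⌉ − ⌈17347/762⌉ = 24 − 23 = 1
n=84: ⌈(85·209)/762⌉ − ⌈(84·209)/762⌉ = ⌈17765/762⌉ − ⌈17556/762⌉ = 24 − 24 = 0

1001000100100010001001000100010010001000100100010001001000100100010001001000100010010


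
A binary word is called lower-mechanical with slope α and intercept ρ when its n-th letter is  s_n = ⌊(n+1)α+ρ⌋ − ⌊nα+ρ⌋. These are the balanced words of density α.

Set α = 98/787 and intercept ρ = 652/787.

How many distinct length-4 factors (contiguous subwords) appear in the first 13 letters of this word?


t_n = ⌊(n·98+652)/787⌋ for n = 0 … 13:
  n=0…9: ⌊652/787⌋=0 ⌊750/787⌋=0 ⌊848/787⌋=1 ⌊946/787⌋=1 ⌊1044/787⌋=1 ⌊1142/787⌋=1 ⌊1240/787⌋=1 ⌊1338/787⌋=1 ⌊1436/787⌋=1 ⌊1534/787⌋=1
  n=10…13: ⌊1632/787⌋=2 ⌊1730/787⌋=2 ⌊1828/787⌋=2 ⌊1926/787⌋=2
s_n = t_(n+1) − t_n for n = 0 … 12 gives
prefix = 0100000001000
slide a length-4 window over [0..3] … [9..12] (10 windows); first occurrence of each distinct factor:
  [  0..  3] 0100
  [  1..  4] 1000
  [  2..  5] 0000
  [  6..  9] 0001
  [  7.. 10] 0010
  (the other 5 windows repeat one of these)
distinct factors: {0000, 0001, 0010, 0100, 1000}
count = 5  (Sturmian bound for length 4 is 5)

5


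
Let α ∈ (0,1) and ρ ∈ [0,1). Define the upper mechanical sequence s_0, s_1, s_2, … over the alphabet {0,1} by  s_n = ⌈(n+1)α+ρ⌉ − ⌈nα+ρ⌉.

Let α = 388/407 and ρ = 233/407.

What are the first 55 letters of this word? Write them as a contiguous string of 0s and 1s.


n=0: ⌈(1·388+233)/407⌉ − ⌈(0·388+233)/407⌉ = ⌈621/407⌉ − ⌈233/407⌉ = 2 − 1 = 1
n=1: ⌈(2·388+233)/407⌉ − ⌈(1·388+233)/407⌉ = ⌈1009/407⌉ − ⌈621/407⌉ = 3 − 2 = 1
n=2: ⌈(3·388+233)/407⌉ − ⌈(2·388+233)/407⌉ = ⌈1397/407⌉ − ⌈1009/407⌉ = 4 − 3 = 1
n=3: ⌈(4·388+233)/407⌉ − ⌈(3·388+233)/407⌉ = ⌈1785/407⌉ − ⌈1397/407⌉ = 5 − 4 = 1
n=4: ⌈(5·388+233)/407⌉ − ⌈(4·388+233)/407⌉ = ⌈2173/407⌉ − ⌈1785/407⌉ = 6 − 5 = 1
n=5: ⌈(6·388+233)/407⌉ − ⌈(5·388+233)/407⌉ = ⌈2561/407⌉ − ⌈2173/407⌉ = 7 − 6 = 1
n=6: ⌈(7·388+233)/407⌉ − ⌈(6·388+233)/407⌉ = ⌈2949/407⌉ − ⌈2561/407⌉ = 8 − 7 = 1
n=7: ⌈(8·388+233)/407⌉ − ⌈(7·388+233)/407⌉ = ⌈3337/407⌉ − ⌈2949/407⌉ = 9 − 8 = 1
n=8: ⌈(9·388+233)/407⌉ − ⌈(8·388+233)/407⌉ = ⌈3725/407⌉ − ⌈3337/407⌉ = 10 − 9 = 1
n=9: ⌈(10·388+233)/407⌉ − ⌈(9·388+233)/407⌉ = ⌈4113/407⌉ − ⌈3725/407⌉ = 11 − 10 = 1
n=10: ⌈(11·388+233)/407⌉ − ⌈(10·388+233)/407⌉ = ⌈4501/407⌉ − ⌈4113/407⌉ = 12 − 11 = 1
n=11: ⌈(12·388+233)/407⌉ − ⌈(11·388+233)/407⌉ = ⌈4889/407⌉ − ⌈4501/407⌉ = 13 − 12 = 1
n=12: ⌈(13·388+233)/407⌉ − ⌈(12·388+233)/407⌉ = ⌈5277/407⌉ − ⌈4889/407⌉ = 13 − 13 = 0
n=13: ⌈(14·388+233)/407⌉ − ⌈(13·388+233)/407⌉ = ⌈5665/407⌉ − ⌈5277/407⌉ = 14 − 13 = 1
n=14: ⌈(15·388+233)/407⌉ − ⌈(14·388+233)/407⌉ = ⌈6053/407⌉ − ⌈5665/407⌉ = 15 − 14 = 1
n=15: ⌈(16·388+233)/407⌉ − ⌈(15·388+233)/407⌉ = ⌈6441/407⌉ − ⌈6053/407⌉ = 16 − 15 = 1
n=16: ⌈(17·388+233)/407⌉ − ⌈(16·388+233)/407⌉ = ⌈6829/407⌉ − ⌈6441/407⌉ = 17 − 16 = 1
n=17: ⌈(18·388+233)/407⌉ − ⌈(17·388+233)/407⌉ = ⌈7217/407⌉ − ⌈6829/407⌉ = 18 − 17 = 1
n=18: ⌈(19·388+233)/407⌉ − ⌈(18·388+233)/407⌉ = ⌈7605/407⌉ − ⌈7217/407⌉ = 19 − 18 = 1
n=19: ⌈(20·388+233)/407⌉ − ⌈(19·388+233)/407⌉ = ⌈7993/407⌉ − ⌈7605/407⌉ = 20 − 19 = 1
n=20: ⌈(21·388+233)/407⌉ − ⌈(20·388+233)/407⌉ = ⌈8381/407⌉ − ⌈7993/407⌉ = 21 − 20 = 1
n=21: ⌈(22·388+233)/407⌉ − ⌈(21·388+233)/407⌉ = ⌈8769/407⌉ − ⌈8381/407⌉ = 22 − 21 = 1
n=22: ⌈(23·388+233)/407⌉ − ⌈(22·388+233)/407⌉ = ⌈9157/407⌉ − ⌈8769/407⌉ = 23 − 22 = 1
n=23: ⌈(24·388+233)/407⌉ − ⌈(23·388+233)/407⌉ = ⌈9545/407⌉ − ⌈9157/407⌉ = 24 − 23 = 1
n=24: ⌈(25·388+233)/407⌉ − ⌈(24·388+233)/407⌉ = ⌈9933/407⌉ − ⌈9545/407⌉ = 25 − 24 = 1
n=25: ⌈(26·388+233)/407⌉ − ⌈(25·388+233)/407⌉ = ⌈10321/407⌉ − ⌈9933/407⌉ = 26 − 25 = 1
n=26: ⌈(27·388+233)/407⌉ − ⌈(26·388+233)/407⌉ = ⌈10709/407⌉ − ⌈10321/407⌉ = 27 − 26 = 1
n=27: ⌈(28·388+233)/407⌉ − ⌈(27·388+233)/407⌉ = ⌈11097/407⌉ − ⌈10709/407⌉ = 28 − 27 = 1
n=28: ⌈(29·388+233)/407⌉ − ⌈(28·388+233)/407⌉ = ⌈11485/407⌉ − ⌈11097/407⌉ = 29 − 28 = 1
n=29: ⌈(30·388+233)/407⌉ − ⌈(29·388+233)/407⌉ = ⌈11873/407⌉ − ⌈11485/407⌉ = 30 − 29 = 1
n=30: ⌈(31·388+233)/407⌉ − ⌈(30·388+233)/407⌉ = ⌈12261/407⌉ − ⌈11873/407⌉ = 31 − 30 = 1
n=31: ⌈(32·388+233)/407⌉ − ⌈(31·388+233)/407⌉ = ⌈12649/407⌉ − ⌈12261/407⌉ = 32 − 31 = 1
n=32: ⌈(33·388+233)/407⌉ − ⌈(32·388+233)/407⌉ = ⌈13037/407⌉ − ⌈12649/407⌉ = 33 − 32 = 1
n=33: ⌈(34·388+233)/407⌉ − ⌈(33·388+233)/407⌉ = ⌈13425/407⌉ − ⌈13037/407⌉ = 33 − 33 = 0
n=34: ⌈(35·388+233)/407⌉ − ⌈(34·388+233)/407⌉ = ⌈13813/407⌉ − ⌈13425/407⌉ = 34 − 33 = 1
n=35: ⌈(36·388+233)/407⌉ − ⌈(35·388+233)/407⌉ = ⌈14201/407⌉ − ⌈13813/407⌉ = 35 − 34 = 1
n=36: ⌈(37·388+233)/407⌉ − ⌈(36·388+233)/407⌉ = ⌈14589/407⌉ − ⌈14201/407⌉ = 36 − 35 = 1
n=37: ⌈(38·388+233)/407⌉ − ⌈(37·388+233)/407⌉ = ⌈14977/407⌉ − ⌈14589/407⌉ = 37 − 36 = 1
n=38: ⌈(39·388+233)/407⌉ − ⌈(38·388+233)/407⌉ = ⌈15365/407⌉ − ⌈14977/407⌉ = 38 − 37 = 1
n=39: ⌈(40·388+233)/407⌉ − ⌈(39·388+233)/407⌉ = ⌈15753/407⌉ − ⌈15365/407⌉ = 39 − 38 = 1
n=40: ⌈(41·388+233)/407⌉ − ⌈(40·388+233)/407⌉ = ⌈16141/407⌉ − ⌈15753/407⌉ = 40 − 39 = 1
n=41: ⌈(42·388+233)/407⌉ − ⌈(41·388+233)/407⌉ = ⌈16529/407⌉ − ⌈16141/407⌉ = 41 − 40 = 1
n=42: ⌈(43·388+233)/407⌉ − ⌈(42·388+233)/407⌉ = ⌈16917/407⌉ − ⌈16529/407⌉ = 42 − 41 = 1
n=43: ⌈(44·388+233)/407⌉ − ⌈(43·388+233)/407⌉ = ⌈17305/407⌉ − ⌈16917/407⌉ = 43 − 42 = 1
n=44: ⌈(45·388+233)/407⌉ − ⌈(44·388+233)/407⌉ = ⌈17693/407⌉ − ⌈17305/407⌉ = 44 − 43 = 1
n=45: ⌈(46·388+233)/407⌉ − ⌈(45·388+233)/407⌉ = ⌈18081/407⌉ − ⌈17693/407⌉ = 45 − 44 = 1
n=46: ⌈(47·388+233)/407⌉ − ⌈(46·388+233)/407⌉ = ⌈18469/407⌉ − ⌈18081/407⌉ = 46 − 45 = 1
n=47: ⌈(48·388+233)/407⌉ − ⌈(47·388+233)/407⌉ = ⌈18857/407⌉ − ⌈18469/407⌉ = 47 − 46 = 1
n=48: ⌈(49·388+233)/407⌉ − ⌈(48·388+233)/407⌉ = ⌈19245/407⌉ − ⌈18857/407⌉ = 48 − 47 = 1
n=49: ⌈(50·388+233)/407⌉ − ⌈(49·388+233)/407⌉ = ⌈19633/407⌉ − ⌈19245/407⌉ = 49 − 48 = 1
n=50: ⌈(51·388+233)/407⌉ − ⌈(50·388+233)/407⌉ = ⌈20021/407⌉ − ⌈19633/407⌉ = 50 − 49 = 1
n=51: ⌈(52·388+233)/407⌉ − ⌈(51·388+233)/407⌉ = ⌈20409/407⌉ − ⌈20021/407⌉ = 51 − 50 = 1
n=52: ⌈(53·388+233)/407⌉ − ⌈(52·388+233)/407⌉ = ⌈20797/407⌉ − ⌈20409/407⌉ = 52 − 51 = 1
n=53: ⌈(54·388+233)/407⌉ − ⌈(53·388+233)/407⌉ = ⌈21185/407⌉ − ⌈20797/407⌉ = 53 − 52 = 1
n=54: ⌈(55·388+233)/407⌉ − ⌈(54·388+233)/407⌉ = ⌈21573/407⌉ − ⌈21185/407⌉ = 54 − 53 = 1

1111111111110111111111111111111110111111111111111111111


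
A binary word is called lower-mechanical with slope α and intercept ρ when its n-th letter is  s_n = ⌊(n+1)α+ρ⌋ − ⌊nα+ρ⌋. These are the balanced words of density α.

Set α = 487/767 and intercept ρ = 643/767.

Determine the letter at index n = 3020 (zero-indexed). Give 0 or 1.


(n+1)α + ρ = (3021·487 + 643) / 767 = 1471870/767
nα + ρ     = (3020·487 + 643) / 767 = 1471383/767
⌊1471870/767⌋ = 1918,  ⌊1471383/767⌋ = 1918
s_{3020} = 1918 − 1918 = 0

0


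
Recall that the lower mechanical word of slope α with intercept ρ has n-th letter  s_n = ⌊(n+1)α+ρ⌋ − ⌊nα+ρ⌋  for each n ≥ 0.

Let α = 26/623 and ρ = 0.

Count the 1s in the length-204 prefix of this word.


8

#1s = Σ_{n=0}^{203} s_n = Σ_{n=0}^{203} (⌊(n+1)α+ρ⌋ − ⌊nα+ρ⌋)
the sum telescopes: every ⌊nα+ρ⌋ with 0 < n < 204 appears once with + and once with −, leaving ⌊204α+ρ⌋ − ⌊0·α+ρ⌋
204α + ρ = (204·26) / 623 = 5304/623
ρ = 0/623
⌊5304/623⌋ = 8,  ⌊0/623⌋ = 0
#1s = 8 − 0 = 8


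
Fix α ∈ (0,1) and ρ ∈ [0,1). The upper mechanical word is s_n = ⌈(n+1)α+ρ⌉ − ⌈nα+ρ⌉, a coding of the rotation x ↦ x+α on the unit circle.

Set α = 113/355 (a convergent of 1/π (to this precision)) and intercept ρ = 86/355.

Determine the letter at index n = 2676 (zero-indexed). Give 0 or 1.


(n+1)α + ρ = (2677·113 + 86) / 355 = 302587/355
nα + ρ     = (2676·113 + 86) / 355 = 302474/355
⌈302587/355⌉ = 853,  ⌈302474/355⌉ = 853
s_{2676} = 853 − 853 = 0

0


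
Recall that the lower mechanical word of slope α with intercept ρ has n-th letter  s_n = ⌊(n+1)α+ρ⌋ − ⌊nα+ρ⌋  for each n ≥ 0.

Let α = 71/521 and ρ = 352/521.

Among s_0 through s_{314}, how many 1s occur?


#1s = Σ_{n=0}^{314} s_n = Σ_{n=0}^{314} (⌊(n+1)α+ρ⌋ − ⌊nα+ρ⌋)
the sum telescopes: every ⌊nα+ρ⌋ with 0 < n < 315 appears once with + and once with −, leaving ⌊315α+ρ⌋ − ⌊0·α+ρ⌋
315α + ρ = (315·71 + 352) / 521 = 22717/521
ρ = 352/521
⌊22717/521⌋ = 43,  ⌊352/521⌋ = 0
#1s = 43 − 0 = 43

43


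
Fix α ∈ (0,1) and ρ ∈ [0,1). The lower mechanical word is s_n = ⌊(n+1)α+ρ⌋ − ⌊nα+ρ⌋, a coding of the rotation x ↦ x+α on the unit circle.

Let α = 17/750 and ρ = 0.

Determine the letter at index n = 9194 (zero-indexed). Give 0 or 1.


(n+1)α + ρ = (9195·17) / 750 = 156315/750
nα + ρ     = (9194·17) / 750 = 156298/750
⌊156315/750⌋ = 208,  ⌊156298/750⌋ = 208
s_{9194} = 208 − 208 = 0

0
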